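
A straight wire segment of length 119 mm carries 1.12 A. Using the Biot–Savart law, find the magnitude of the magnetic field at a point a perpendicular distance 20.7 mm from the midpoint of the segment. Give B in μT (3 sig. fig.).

B ≈ 10.2 μT

For a finite straight segment, B = (μ₀I/4πd)(sinθ₁ + sinθ₂), where θ₁, θ₂ are the angles from the perpendicular to each end.
The perpendicular from the point meets the wire at its midpoint, so each end is L/2 = 0.0595 m away along the wire.
sinθ₁ = 0.0595/√(0.0595²+0.0207²) = 0.9445; sinθ₂ = 0.0595/√(0.0595²+0.0207²) = 0.9445.
B = (4π×10⁻⁷ × 1.12) / (4π × 0.0207) × (0.9445 + 0.9445) = 1.02×10⁻⁵ T.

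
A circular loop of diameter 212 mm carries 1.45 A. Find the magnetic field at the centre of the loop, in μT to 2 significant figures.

At the centre of a circular loop the Biot–Savart law gives B = μ₀I/(2R) (so R = 0.106 m).
B = (4π×10⁻⁷ × 1.45) / (2 × 0.106) = 8.59×10⁻⁶ T.

B ≈ 8.6 μT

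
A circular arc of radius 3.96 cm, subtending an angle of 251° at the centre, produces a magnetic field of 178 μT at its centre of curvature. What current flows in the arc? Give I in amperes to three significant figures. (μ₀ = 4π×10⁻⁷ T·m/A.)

I ≈ 16.1 A

For a circular arc, B = μ₀Iφ/(4πR) with φ in radians; here φ = 4.381 rad.
So I = 4πRB/(μ₀φ) = 4π × 0.0396 × 1.78×10⁻⁴ / (4π×10⁻⁷ × 4.381) = 16.1 A.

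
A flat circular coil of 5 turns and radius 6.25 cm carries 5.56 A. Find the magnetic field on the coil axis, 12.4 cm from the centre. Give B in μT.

B ≈ 25.5 μT

For an N-turn flat coil, B = Nμ₀IR²/[2(R²+z²)^(3/2)] with R = 0.0625 m, z = 0.124 m.
B = 5 × 5.10×10⁻⁶ T = 2.55×10⁻⁵ T.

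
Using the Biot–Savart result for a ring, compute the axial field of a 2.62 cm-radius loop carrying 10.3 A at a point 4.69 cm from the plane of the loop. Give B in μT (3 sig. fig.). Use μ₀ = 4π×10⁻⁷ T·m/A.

B ≈ 28.7 μT

On the axis of a circular loop, B = μ₀IR² / [2(R²+z²)^(3/2)].
R² + z² = (0.0262)² + (0.0469)² = 0.002886 m², and (R²+z²)^(3/2) = 1.55×10⁻⁴ m³.
B = (4π×10⁻⁷ × 10.3 × 0.0006864) / (2 × 1.55×10⁻⁴) = 2.87×10⁻⁵ T.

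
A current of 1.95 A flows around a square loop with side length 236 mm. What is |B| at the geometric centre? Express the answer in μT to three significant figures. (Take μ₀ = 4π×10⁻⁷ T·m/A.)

B ≈ 9.35 μT

Each side is a finite straight segment at perpendicular distance d = a/(2 tan(π/4)) = 0.118 m from the centre, with end-angles ±π/4.
One side contributes B₁ = (μ₀I/4πd)·2 sin(π/4) = 2.34×10⁻⁶ T.
All 4 sides add in the same direction: B = 4 × 2.34×10⁻⁶ = 9.35×10⁻⁶ T.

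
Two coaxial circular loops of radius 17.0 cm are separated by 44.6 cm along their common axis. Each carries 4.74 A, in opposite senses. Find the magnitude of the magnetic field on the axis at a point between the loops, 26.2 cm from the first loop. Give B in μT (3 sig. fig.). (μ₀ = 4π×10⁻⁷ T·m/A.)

Each loop contributes B = μ₀IR²/[2(R²+z²)^(3/2)] on the axis, with z measured from that loop.
Loop 1 (z = 0.262 m): B₁ = 2.83×10⁻⁶ T. Loop 2 (z = 0.184 m): B₂ = 5.47×10⁻⁶ T.
The fields oppose: B = |B₁ − B₂| = 2.65×10⁻⁶ T.

B ≈ 2.65 μT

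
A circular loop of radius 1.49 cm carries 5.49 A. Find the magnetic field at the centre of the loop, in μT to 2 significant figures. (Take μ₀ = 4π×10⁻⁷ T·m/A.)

B ≈ 230 μT

At the centre of a circular loop the Biot–Savart law gives B = μ₀I/(2R).
B = (4π×10⁻⁷ × 5.49) / (2 × 0.0149) = 2.32×10⁻⁴ T.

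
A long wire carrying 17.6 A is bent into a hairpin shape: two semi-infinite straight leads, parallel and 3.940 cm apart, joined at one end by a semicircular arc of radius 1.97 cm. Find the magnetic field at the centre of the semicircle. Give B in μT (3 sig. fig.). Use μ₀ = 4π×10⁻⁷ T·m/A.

B ≈ 459 μT

The semicircular arc contributes B_arc = μ₀I·π/(4πR) = μ₀I/(4R) = 2.81×10⁻⁴ T.
Each semi-infinite lead is at perpendicular distance R = 0.0197 m from the centre, with the perpendicular foot at its near end, so it contributes μ₀I/(4πR); both point the same way, together 1.79×10⁻⁴ T.
Arc and leads all point the same direction: B = 2.81×10⁻⁴ + 1.79×10⁻⁴ = 4.59×10⁻⁴ T.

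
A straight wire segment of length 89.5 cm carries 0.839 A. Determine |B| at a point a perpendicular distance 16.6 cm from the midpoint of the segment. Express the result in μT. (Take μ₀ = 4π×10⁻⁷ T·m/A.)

For a finite straight segment, B = (μ₀I/4πd)(sinθ₁ + sinθ₂), where θ₁, θ₂ are the angles from the perpendicular to each end.
The perpendicular from the point meets the wire at its midpoint, so each end is L/2 = 0.4475 m away along the wire.
sinθ₁ = 0.4475/√(0.4475²+0.166²) = 0.9376; sinθ₂ = 0.4475/√(0.4475²+0.166²) = 0.9376.
B = (4π×10⁻⁷ × 0.839) / (4π × 0.166) × (0.9376 + 0.9376) = 9.48×10⁻⁷ T.

B ≈ 0.948 μT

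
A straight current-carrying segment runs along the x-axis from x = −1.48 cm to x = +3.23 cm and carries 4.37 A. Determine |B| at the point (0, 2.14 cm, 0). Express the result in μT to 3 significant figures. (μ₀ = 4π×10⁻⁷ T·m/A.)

For a finite straight segment, B = (μ₀I/4πd)(sinθ₁ + sinθ₂), where θ₁, θ₂ are the angles from the perpendicular to each end.
The perpendicular distance is d = 0.0214 m; the end-offsets along the wire are a = 0.0148 m and b = 0.0323 m.
sinθ₁ = 0.0148/√(0.0148²+0.0214²) = 0.5688; sinθ₂ = 0.0323/√(0.0323²+0.0214²) = 0.8336.
B = (4π×10⁻⁷ × 4.37) / (4π × 0.0214) × (0.5688 + 0.8336) = 2.86×10⁻⁵ T.

B ≈ 28.6 μT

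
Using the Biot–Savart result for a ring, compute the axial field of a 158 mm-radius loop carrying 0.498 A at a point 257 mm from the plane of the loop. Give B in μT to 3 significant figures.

B ≈ 0.284 μT

On the axis of a circular loop, B = μ₀IR² / [2(R²+z²)^(3/2)].
R² + z² = (0.158)² + (0.257)² = 0.09101 m², and (R²+z²)^(3/2) = 2.75×10⁻² m³.
B = (4π×10⁻⁷ × 0.498 × 0.02496) / (2 × 2.75×10⁻²) = 2.84×10⁻⁷ T.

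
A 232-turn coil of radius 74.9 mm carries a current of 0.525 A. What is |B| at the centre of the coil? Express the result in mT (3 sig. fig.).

For an N-turn flat coil, B = Nμ₀I/(2R) with R = 0.0749 m.
B = 232 × 4.40×10⁻⁶ T = 1.02×10⁻³ T.

B ≈ 1.02 mT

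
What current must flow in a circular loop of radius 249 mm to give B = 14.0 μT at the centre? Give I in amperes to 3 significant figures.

I ≈ 5.55 A

At the centre of a circular loop B = μ₀I/(2R), so I = 2RB/μ₀.
With R = 0.249 m, I = 2 × 0.249 × 1.40×10⁻⁵ / (4π×10⁻⁷) = 5.55 A.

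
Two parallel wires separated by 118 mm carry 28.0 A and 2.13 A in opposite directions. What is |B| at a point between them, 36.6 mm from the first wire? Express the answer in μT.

B ≈ 158 μT

Each long wire gives B = μ₀I/(2πd). Distances are d₁ = 0.0366 m and d₂ = 0.0814 m.
B₁ = 1.53×10⁻⁴ T, B₂ = 5.23×10⁻⁶ T.
Between antiparallel currents both contributions point the same way, so they add. B = B₁ + B₂ = 1.53×10⁻⁴ + 5.23×10⁻⁶ = 1.58×10⁻⁴ T.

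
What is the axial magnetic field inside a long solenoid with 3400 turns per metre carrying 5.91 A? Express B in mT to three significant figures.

B ≈ 25.3 mT

Inside a long solenoid, B = μ₀nI with n = 3400 turns/m.
B = 4π×10⁻⁷ × 3400 × 5.91 = 2.53×10⁻² T.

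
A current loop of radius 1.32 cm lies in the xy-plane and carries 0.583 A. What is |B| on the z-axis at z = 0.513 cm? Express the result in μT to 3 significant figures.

B ≈ 22.5 μT

On the axis of a circular loop, B = μ₀IR² / [2(R²+z²)^(3/2)].
R² + z² = (0.0132)² + (0.00513)² = 0.0002006 m², and (R²+z²)^(3/2) = 2.84×10⁻⁶ m³.
B = (4π×10⁻⁷ × 0.583 × 0.0001742) / (2 × 2.84×10⁻⁶) = 2.25×10⁻⁵ T.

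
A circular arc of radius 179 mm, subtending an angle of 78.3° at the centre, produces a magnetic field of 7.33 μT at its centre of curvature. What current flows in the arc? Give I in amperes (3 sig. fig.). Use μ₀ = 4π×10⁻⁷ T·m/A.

I ≈ 9.60 A

For a circular arc, B = μ₀Iφ/(4πR) with φ in radians; here φ = 1.367 rad.
So I = 4πRB/(μ₀φ) = 4π × 0.179 × 7.33×10⁻⁶ / (4π×10⁻⁷ × 1.367) = 9.60 A.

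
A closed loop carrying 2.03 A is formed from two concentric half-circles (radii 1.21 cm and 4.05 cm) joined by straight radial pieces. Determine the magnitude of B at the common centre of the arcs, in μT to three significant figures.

The radial connectors point toward the centre, so dl × r̂ = 0 and they contribute nothing.
Each semicircle gives μ₀I/(4R): inner arc 5.27×10⁻⁵ T, outer arc 1.57×10⁻⁵ T.
The two arcs carry current in opposite angular senses, so their fields oppose: B = |5.27×10⁻⁵ − 1.57×10⁻⁵| = 3.70×10⁻⁵ T.

B ≈ 37.0 μT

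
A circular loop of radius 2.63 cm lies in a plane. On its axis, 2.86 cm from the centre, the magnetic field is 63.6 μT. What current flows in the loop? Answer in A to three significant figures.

I ≈ 8.58 A

On the axis of a loop, B = μ₀IR²/[2(R²+z²)^(3/2)], so I = 2B(R²+z²)^(3/2)/(μ₀R²).
R² + z² = 0.0006917 + 0.000818 = 0.00151 m²; raised to 3/2 gives 5.87×10⁻⁵ m³.
I = 2 × 6.36×10⁻⁵ × 5.87×10⁻⁵ / (1.26×10⁻⁶ × 0.0006917) = 8.58 A.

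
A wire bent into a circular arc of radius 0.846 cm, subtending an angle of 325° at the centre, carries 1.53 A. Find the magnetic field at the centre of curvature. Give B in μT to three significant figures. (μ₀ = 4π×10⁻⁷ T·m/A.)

B ≈ 103 μT

The Biot–Savart field of a circular arc at its centre is B = μ₀Iφ/(4πR), with φ = 5.672 rad.
B = (4π×10⁻⁷ × 1.53 × 5.672) / (4π × 0.00846) = 1.03×10⁻⁴ T.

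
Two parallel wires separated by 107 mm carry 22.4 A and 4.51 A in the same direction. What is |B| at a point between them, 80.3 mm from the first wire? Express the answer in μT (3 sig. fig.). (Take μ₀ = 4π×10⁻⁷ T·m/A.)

Each long wire gives B = μ₀I/(2πd). Distances are d₁ = 0.0803 m and d₂ = 0.0267 m.
B₁ = 5.58×10⁻⁵ T, B₂ = 3.38×10⁻⁵ T.
Between parallel currents the two contributions point in opposite directions, so they subtract. B = |B₁ − B₂| = |5.58×10⁻⁵ − 3.38×10⁻⁵| = 2.20×10⁻⁵ T.

B ≈ 22.0 μT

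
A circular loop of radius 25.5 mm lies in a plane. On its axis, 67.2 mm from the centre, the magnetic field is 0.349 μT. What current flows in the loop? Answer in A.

I ≈ 0.317 A

On the axis of a loop, B = μ₀IR²/[2(R²+z²)^(3/2)], so I = 2B(R²+z²)^(3/2)/(μ₀R²).
R² + z² = 0.0006503 + 0.004516 = 0.005166 m²; raised to 3/2 gives 3.71×10⁻⁴ m³.
I = 2 × 3.49×10⁻⁷ × 3.71×10⁻⁴ / (1.26×10⁻⁶ × 0.0006503) = 0.317 A.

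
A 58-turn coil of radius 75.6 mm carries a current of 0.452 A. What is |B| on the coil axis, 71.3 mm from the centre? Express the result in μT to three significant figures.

B ≈ 83.9 μT

For an N-turn flat coil, B = Nμ₀IR²/[2(R²+z²)^(3/2)] with R = 0.0756 m, z = 0.0713 m.
B = 58 × 1.45×10⁻⁶ T = 8.39×10⁻⁵ T.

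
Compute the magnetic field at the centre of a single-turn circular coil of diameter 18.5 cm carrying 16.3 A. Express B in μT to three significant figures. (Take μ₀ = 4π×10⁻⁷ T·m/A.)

B ≈ 111 μT

At the centre of a circular loop the Biot–Savart law gives B = μ₀I/(2R) (so R = 0.0925 m).
B = (4π×10⁻⁷ × 16.3) / (2 × 0.0925) = 1.11×10⁻⁴ T.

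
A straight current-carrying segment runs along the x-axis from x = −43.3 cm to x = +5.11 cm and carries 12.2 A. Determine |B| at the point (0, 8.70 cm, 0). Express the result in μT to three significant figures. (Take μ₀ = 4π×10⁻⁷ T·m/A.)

B ≈ 20.9 μT

For a finite straight segment, B = (μ₀I/4πd)(sinθ₁ + sinθ₂), where θ₁, θ₂ are the angles from the perpendicular to each end.
The perpendicular distance is d = 0.087 m; the end-offsets along the wire are a = 0.433 m and b = 0.0511 m.
sinθ₁ = 0.433/√(0.433²+0.087²) = 0.9804; sinθ₂ = 0.0511/√(0.0511²+0.087²) = 0.5065.
B = (4π×10⁻⁷ × 12.2) / (4π × 0.087) × (0.9804 + 0.5065) = 2.09×10⁻⁵ T.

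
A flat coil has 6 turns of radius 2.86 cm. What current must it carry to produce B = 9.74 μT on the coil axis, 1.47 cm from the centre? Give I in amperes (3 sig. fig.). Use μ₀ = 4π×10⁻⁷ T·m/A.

I ≈ 0.105 A

For an N-turn coil, B = Nμ₀IR²/[2(R²+z²)^(3/2)] with R = 0.0286 m, z = 0.0147 m, so I = 2B(R²+z²)^(3/2)/(Nμ₀R²) = 2 × 9.74×10⁻⁶ × 3.33×10⁻⁵ / (6 × 4π×10⁻⁷ × 0.000818) = 0.105 A.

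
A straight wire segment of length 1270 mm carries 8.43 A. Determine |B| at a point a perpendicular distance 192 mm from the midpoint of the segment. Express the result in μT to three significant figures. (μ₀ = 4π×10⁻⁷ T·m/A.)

For a finite straight segment, B = (μ₀I/4πd)(sinθ₁ + sinθ₂), where θ₁, θ₂ are the angles from the perpendicular to each end.
The perpendicular from the point meets the wire at its midpoint, so each end is L/2 = 0.635 m away along the wire.
sinθ₁ = 0.635/√(0.635²+0.192²) = 0.9572; sinθ₂ = 0.635/√(0.635²+0.192²) = 0.9572.
B = (4π×10⁻⁷ × 8.43) / (4π × 0.192) × (0.9572 + 0.9572) = 8.41×10⁻⁶ T.

B ≈ 8.41 μT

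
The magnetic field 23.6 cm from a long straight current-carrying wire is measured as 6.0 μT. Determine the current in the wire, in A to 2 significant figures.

For a long straight wire B = μ₀I/(2πd), so I = 2πdB/μ₀.
I = 2π × 0.236 × 6.00×10⁻⁶ / (4π×10⁻⁷) = 7.08 A.

I ≈ 7.1 A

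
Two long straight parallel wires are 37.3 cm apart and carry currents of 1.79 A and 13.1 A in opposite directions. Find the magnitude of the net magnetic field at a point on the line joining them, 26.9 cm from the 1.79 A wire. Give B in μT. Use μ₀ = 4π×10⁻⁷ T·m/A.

B ≈ 26.5 μT

Each long wire gives B = μ₀I/(2πd). Distances are d₁ = 0.269 m and d₂ = 0.104 m.
B₁ = 1.33×10⁻⁶ T, B₂ = 2.52×10⁻⁵ T.
Between antiparallel currents both contributions point the same way, so they add. B = B₁ + B₂ = 1.33×10⁻⁶ + 2.52×10⁻⁵ = 2.65×10⁻⁵ T.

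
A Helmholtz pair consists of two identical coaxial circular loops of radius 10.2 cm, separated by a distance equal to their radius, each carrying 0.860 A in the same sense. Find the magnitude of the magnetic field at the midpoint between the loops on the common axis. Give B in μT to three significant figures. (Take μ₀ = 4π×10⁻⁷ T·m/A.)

Each loop contributes B = μ₀IR²/[2(R²+z²)^(3/2)] on the axis, with z measured from that loop.
Loop 1 (z = 0.051 m): B₁ = 3.79×10⁻⁶ T. Loop 2 (z = 0.051 m): B₂ = 3.79×10⁻⁶ T.
The fields add: B = B₁ + B₂ = 7.58×10⁻⁶ T.

B ≈ 7.58 μT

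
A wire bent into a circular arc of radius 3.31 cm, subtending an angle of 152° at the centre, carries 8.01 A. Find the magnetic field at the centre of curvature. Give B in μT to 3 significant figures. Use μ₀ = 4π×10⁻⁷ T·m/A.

B ≈ 64.2 μT

The Biot–Savart field of a circular arc at its centre is B = μ₀Iφ/(4πR), with φ = 2.653 rad.
B = (4π×10⁻⁷ × 8.01 × 2.653) / (4π × 0.0331) = 6.42×10⁻⁵ T.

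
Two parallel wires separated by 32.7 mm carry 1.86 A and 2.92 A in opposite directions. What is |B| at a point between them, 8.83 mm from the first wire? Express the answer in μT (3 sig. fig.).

Each long wire gives B = μ₀I/(2πd). Distances are d₁ = 0.00883 m and d₂ = 0.02387 m.
B₁ = 4.21×10⁻⁵ T, B₂ = 2.45×10⁻⁵ T.
Between antiparallel currents both contributions point the same way, so they add. B = B₁ + B₂ = 4.21×10⁻⁵ + 2.45×10⁻⁵ = 6.66×10⁻⁵ T.

B ≈ 66.6 μT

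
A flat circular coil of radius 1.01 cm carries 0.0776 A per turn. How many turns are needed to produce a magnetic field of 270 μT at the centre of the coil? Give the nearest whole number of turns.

For an N-turn coil, B = Nμ₀I/(2R). A single turn gives B₁ = 4.83×10⁻⁶ T with R = 0.0101 m.
N = B/B₁ = 2.70×10⁻⁴ / 4.83×10⁻⁶ = 55.93.

N = 56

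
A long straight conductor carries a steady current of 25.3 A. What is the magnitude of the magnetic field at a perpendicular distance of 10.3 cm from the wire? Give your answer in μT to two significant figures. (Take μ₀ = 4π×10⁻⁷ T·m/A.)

B ≈ 49 μT

For an infinitely long straight wire, B = μ₀I/(2πd).
B = (4π×10⁻⁷ × 25.3) / (2π × 0.103) = 4.91×10⁻⁵ T.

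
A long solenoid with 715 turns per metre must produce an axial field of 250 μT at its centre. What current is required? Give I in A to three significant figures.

I ≈ 0.278 A

Inside a long solenoid B = μ₀nI with n = 715 m⁻¹, so I = B/(μ₀n).
I = 2.50×10⁻⁴ / (4π×10⁻⁷ × 715) = 0.278 A.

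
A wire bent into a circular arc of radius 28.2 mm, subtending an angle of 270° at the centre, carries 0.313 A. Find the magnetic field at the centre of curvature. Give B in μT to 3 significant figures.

B ≈ 5.23 μT

The Biot–Savart field of a circular arc at its centre is B = μ₀Iφ/(4πR), with φ = 4.712 rad.
B = (4π×10⁻⁷ × 0.313 × 4.712) / (4π × 0.0282) = 5.23×10⁻⁶ T.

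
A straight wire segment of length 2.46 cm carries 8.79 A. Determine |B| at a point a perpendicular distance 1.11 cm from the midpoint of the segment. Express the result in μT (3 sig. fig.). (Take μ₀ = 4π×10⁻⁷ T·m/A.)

B ≈ 118 μT

For a finite straight segment, B = (μ₀I/4πd)(sinθ₁ + sinθ₂), where θ₁, θ₂ are the angles from the perpendicular to each end.
The perpendicular from the point meets the wire at its midpoint, so each end is L/2 = 0.0123 m away along the wire.
sinθ₁ = 0.0123/√(0.0123²+0.0111²) = 0.7424; sinθ₂ = 0.0123/√(0.0123²+0.0111²) = 0.7424.
B = (4π×10⁻⁷ × 8.79) / (4π × 0.0111) × (0.7424 + 0.7424) = 1.18×10⁻⁴ T.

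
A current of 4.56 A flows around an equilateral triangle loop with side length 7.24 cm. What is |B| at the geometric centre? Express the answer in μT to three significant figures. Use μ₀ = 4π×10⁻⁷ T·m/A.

B ≈ 113 μT

Each side is a finite straight segment at perpendicular distance d = a/(2 tan(π/3)) = 0.0209 m from the centre, with end-angles ±π/3.
One side contributes B₁ = (μ₀I/4πd)·2 sin(π/3) = 3.78×10⁻⁵ T.
All 3 sides add in the same direction: B = 3 × 3.78×10⁻⁵ = 1.13×10⁻⁴ T.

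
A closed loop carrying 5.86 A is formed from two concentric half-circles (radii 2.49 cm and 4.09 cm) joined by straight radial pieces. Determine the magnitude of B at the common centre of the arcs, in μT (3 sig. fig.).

The radial connectors point toward the centre, so dl × r̂ = 0 and they contribute nothing.
Each semicircle gives μ₀I/(4R): inner arc 7.39×10⁻⁵ T, outer arc 4.50×10⁻⁵ T.
The two arcs carry current in opposite angular senses, so their fields oppose: B = |7.39×10⁻⁵ − 4.50×10⁻⁵| = 2.89×10⁻⁵ T.

B ≈ 28.9 μT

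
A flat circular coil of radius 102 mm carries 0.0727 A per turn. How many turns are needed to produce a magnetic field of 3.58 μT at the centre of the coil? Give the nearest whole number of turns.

N = 8

For an N-turn coil, B = Nμ₀I/(2R). A single turn gives B₁ = 4.48×10⁻⁷ T with R = 0.102 m.
N = B/B₁ = 3.58×10⁻⁶ / 4.48×10⁻⁷ = 7.99.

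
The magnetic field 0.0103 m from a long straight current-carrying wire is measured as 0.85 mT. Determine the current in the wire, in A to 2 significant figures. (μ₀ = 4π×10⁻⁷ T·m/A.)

I ≈ 44 A

For a long straight wire B = μ₀I/(2πd), so I = 2πdB/μ₀.
I = 2π × 0.0103 × 8.50×10⁻⁴ / (4π×10⁻⁷) = 43.8 A.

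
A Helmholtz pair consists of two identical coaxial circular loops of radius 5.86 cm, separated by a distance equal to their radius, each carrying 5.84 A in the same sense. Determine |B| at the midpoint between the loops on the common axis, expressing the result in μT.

Each loop contributes B = μ₀IR²/[2(R²+z²)^(3/2)] on the axis, with z measured from that loop.
Loop 1 (z = 0.0293 m): B₁ = 4.48×10⁻⁵ T. Loop 2 (z = 0.0293 m): B₂ = 4.48×10⁻⁵ T.
The fields add: B = B₁ + B₂ = 8.96×10⁻⁵ T.

B ≈ 89.6 μT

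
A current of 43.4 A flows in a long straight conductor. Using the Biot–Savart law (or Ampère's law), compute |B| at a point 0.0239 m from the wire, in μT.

B ≈ 363 μT

For an infinitely long straight wire, B = μ₀I/(2πd).
B = (4π×10⁻⁷ × 43.4) / (2π × 0.0239) = 3.63×10⁻⁴ T.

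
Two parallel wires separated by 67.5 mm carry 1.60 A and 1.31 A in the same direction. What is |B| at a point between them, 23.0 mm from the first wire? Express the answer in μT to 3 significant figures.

B ≈ 8.03 μT

Each long wire gives B = μ₀I/(2πd). Distances are d₁ = 0.023 m and d₂ = 0.0445 m.
B₁ = 1.39×10⁻⁵ T, B₂ = 5.89×10⁻⁶ T.
Between parallel currents the two contributions point in opposite directions, so they subtract. B = |B₁ − B₂| = |1.39×10⁻⁵ − 5.89×10⁻⁶| = 8.03×10⁻⁶ T.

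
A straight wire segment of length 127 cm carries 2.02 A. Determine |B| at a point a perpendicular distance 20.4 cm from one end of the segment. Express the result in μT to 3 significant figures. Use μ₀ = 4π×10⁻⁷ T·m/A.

B ≈ 0.978 μT

For a finite straight segment, B = (μ₀I/4πd)(sinθ₁ + sinθ₂), where θ₁, θ₂ are the angles from the perpendicular to each end.
The perpendicular foot is at one end, so the two end-offsets along the wire are 0 and L = 1.27 m.
sinθ₁ = 0/√(0²+0.204²) = 0.0000; sinθ₂ = 1.27/√(1.27²+0.204²) = 0.9873.
B = (4π×10⁻⁷ × 2.02) / (4π × 0.204) × (0.0000 + 0.9873) = 9.78×10⁻⁷ T.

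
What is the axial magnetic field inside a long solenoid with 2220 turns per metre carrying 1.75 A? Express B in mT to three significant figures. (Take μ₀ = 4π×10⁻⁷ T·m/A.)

B ≈ 4.88 mT

Inside a long solenoid, B = μ₀nI with n = 2220 turns/m.
B = 4π×10⁻⁷ × 2220 × 1.75 = 4.88×10⁻³ T.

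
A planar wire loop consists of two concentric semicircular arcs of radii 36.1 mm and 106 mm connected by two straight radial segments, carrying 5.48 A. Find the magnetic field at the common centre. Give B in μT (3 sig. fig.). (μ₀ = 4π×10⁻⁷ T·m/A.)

B ≈ 31.4 μT

The radial connectors point toward the centre, so dl × r̂ = 0 and they contribute nothing.
Each semicircle gives μ₀I/(4R): inner arc 4.77×10⁻⁵ T, outer arc 1.62×10⁻⁵ T.
The two arcs carry current in opposite angular senses, so their fields oppose: B = |4.77×10⁻⁵ − 1.62×10⁻⁵| = 3.14×10⁻⁵ T.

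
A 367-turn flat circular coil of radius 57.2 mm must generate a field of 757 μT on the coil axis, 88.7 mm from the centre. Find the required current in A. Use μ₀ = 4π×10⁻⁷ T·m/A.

For an N-turn coil, B = Nμ₀IR²/[2(R²+z²)^(3/2)] with R = 0.0572 m, z = 0.0887 m, so I = 2B(R²+z²)^(3/2)/(Nμ₀R²) = 2 × 7.57×10⁻⁴ × 1.18×10⁻³ / (367 × 4π×10⁻⁷ × 0.003272) = 1.18 A.

I ≈ 1.18 A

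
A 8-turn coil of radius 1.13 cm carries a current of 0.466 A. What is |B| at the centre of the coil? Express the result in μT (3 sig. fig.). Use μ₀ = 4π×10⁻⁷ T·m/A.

For an N-turn flat coil, B = Nμ₀I/(2R) with R = 0.0113 m.
B = 8 × 2.59×10⁻⁵ T = 2.07×10⁻⁴ T.

B ≈ 207 μT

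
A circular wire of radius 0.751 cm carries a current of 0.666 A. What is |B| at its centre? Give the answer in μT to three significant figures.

At the centre of a circular loop the Biot–Savart law gives B = μ₀I/(2R).
B = (4π×10⁻⁷ × 0.666) / (2 × 0.00751) = 5.57×10⁻⁵ T.

B ≈ 55.7 μT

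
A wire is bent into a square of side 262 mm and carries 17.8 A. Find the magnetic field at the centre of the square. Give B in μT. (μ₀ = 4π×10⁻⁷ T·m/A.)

B ≈ 76.9 μT

Each side is a finite straight segment at perpendicular distance d = a/(2 tan(π/4)) = 0.131 m from the centre, with end-angles ±π/4.
One side contributes B₁ = (μ₀I/4πd)·2 sin(π/4) = 1.92×10⁻⁵ T.
All 4 sides add in the same direction: B = 4 × 1.92×10⁻⁵ = 7.69×10⁻⁵ T.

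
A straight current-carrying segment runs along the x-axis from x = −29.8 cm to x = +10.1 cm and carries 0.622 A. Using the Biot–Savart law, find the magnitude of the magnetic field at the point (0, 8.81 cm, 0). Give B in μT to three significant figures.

For a finite straight segment, B = (μ₀I/4πd)(sinθ₁ + sinθ₂), where θ₁, θ₂ are the angles from the perpendicular to each end.
The perpendicular distance is d = 0.0881 m; the end-offsets along the wire are a = 0.298 m and b = 0.101 m.
sinθ₁ = 0.298/√(0.298²+0.0881²) = 0.9590; sinθ₂ = 0.101/√(0.101²+0.0881²) = 0.7536.
B = (4π×10⁻⁷ × 0.622) / (4π × 0.0881) × (0.9590 + 0.7536) = 1.21×10⁻⁶ T.

B ≈ 1.21 μT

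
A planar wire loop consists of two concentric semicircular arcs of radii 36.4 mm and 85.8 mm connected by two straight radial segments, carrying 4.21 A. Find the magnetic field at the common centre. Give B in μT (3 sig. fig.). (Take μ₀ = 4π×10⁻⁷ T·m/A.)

The radial connectors point toward the centre, so dl × r̂ = 0 and they contribute nothing.
Each semicircle gives μ₀I/(4R): inner arc 3.63×10⁻⁵ T, outer arc 1.54×10⁻⁵ T.
The two arcs carry current in opposite angular senses, so their fields oppose: B = |3.63×10⁻⁵ − 1.54×10⁻⁵| = 2.09×10⁻⁵ T.

B ≈ 20.9 μT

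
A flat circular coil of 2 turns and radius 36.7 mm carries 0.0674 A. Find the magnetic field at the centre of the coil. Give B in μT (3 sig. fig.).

For an N-turn flat coil, B = Nμ₀I/(2R) with R = 0.0367 m.
B = 2 × 1.15×10⁻⁶ T = 2.31×10⁻⁶ T.

B ≈ 2.31 μT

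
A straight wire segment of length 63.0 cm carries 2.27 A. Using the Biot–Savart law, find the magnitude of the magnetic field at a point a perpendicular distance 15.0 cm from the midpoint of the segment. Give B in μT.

B ≈ 2.73 μT

For a finite straight segment, B = (μ₀I/4πd)(sinθ₁ + sinθ₂), where θ₁, θ₂ are the angles from the perpendicular to each end.
The perpendicular from the point meets the wire at its midpoint, so each end is L/2 = 0.315 m away along the wire.
sinθ₁ = 0.315/√(0.315²+0.15²) = 0.9029; sinθ₂ = 0.315/√(0.315²+0.15²) = 0.9029.
B = (4π×10⁻⁷ × 2.27) / (4π × 0.15) × (0.9029 + 0.9029) = 2.73×10⁻⁶ T.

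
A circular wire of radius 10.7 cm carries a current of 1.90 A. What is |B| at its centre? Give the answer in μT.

At the centre of a circular loop the Biot–Savart law gives B = μ₀I/(2R).
B = (4π×10⁻⁷ × 1.90) / (2 × 0.107) = 1.12×10⁻⁵ T.

B ≈ 11.2 μT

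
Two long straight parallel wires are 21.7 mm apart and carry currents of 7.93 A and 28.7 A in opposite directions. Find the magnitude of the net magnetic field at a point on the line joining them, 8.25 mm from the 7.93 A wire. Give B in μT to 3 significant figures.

Each long wire gives B = μ₀I/(2πd). Distances are d₁ = 0.00825 m and d₂ = 0.01345 m.
B₁ = 1.92×10⁻⁴ T, B₂ = 4.27×10⁻⁴ T.
Between antiparallel currents both contributions point the same way, so they add. B = B₁ + B₂ = 1.92×10⁻⁴ + 4.27×10⁻⁴ = 6.19×10⁻⁴ T.

B ≈ 619 μT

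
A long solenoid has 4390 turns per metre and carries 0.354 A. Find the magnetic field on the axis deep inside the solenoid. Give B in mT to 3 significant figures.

B ≈ 1.95 mT

Inside a long solenoid, B = μ₀nI with n = 4390 turns/m.
B = 4π×10⁻⁷ × 4390 × 0.354 = 1.95×10⁻³ T.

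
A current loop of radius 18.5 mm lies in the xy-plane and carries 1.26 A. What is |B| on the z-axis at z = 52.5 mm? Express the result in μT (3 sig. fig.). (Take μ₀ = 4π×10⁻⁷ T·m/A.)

On the axis of a circular loop, B = μ₀IR² / [2(R²+z²)^(3/2)].
R² + z² = (0.0185)² + (0.0525)² = 0.003098 m², and (R²+z²)^(3/2) = 1.72×10⁻⁴ m³.
B = (4π×10⁻⁷ × 1.26 × 0.0003422) / (2 × 1.72×10⁻⁴) = 1.57×10⁻⁶ T.

B ≈ 1.57 μT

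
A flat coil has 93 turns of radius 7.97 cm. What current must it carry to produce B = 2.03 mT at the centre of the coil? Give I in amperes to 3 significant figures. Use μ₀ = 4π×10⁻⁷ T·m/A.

For an N-turn coil, B = Nμ₀I/(2R) with R = 0.0797 m, so I = 2RB/(Nμ₀) = 2 × 0.0797 × 2.03×10⁻³ / (93 × 4π×10⁻⁷) = 2.77 A.

I ≈ 2.77 A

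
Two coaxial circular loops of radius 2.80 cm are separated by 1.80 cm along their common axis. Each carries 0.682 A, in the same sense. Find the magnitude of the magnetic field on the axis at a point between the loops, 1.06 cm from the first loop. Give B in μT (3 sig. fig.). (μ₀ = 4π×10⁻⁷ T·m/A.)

B ≈ 26.3 μT

Each loop contributes B = μ₀IR²/[2(R²+z²)^(3/2)] on the axis, with z measured from that loop.
Loop 1 (z = 0.0106 m): B₁ = 1.25×10⁻⁵ T. Loop 2 (z = 0.0074 m): B₂ = 1.38×10⁻⁵ T.
The fields add: B = B₁ + B₂ = 2.63×10⁻⁵ T.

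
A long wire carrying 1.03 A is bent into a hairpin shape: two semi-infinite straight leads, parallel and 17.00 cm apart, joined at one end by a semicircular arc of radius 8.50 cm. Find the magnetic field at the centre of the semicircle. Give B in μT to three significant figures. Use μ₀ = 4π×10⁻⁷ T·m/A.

B ≈ 6.23 μT

The semicircular arc contributes B_arc = μ₀I·π/(4πR) = μ₀I/(4R) = 3.81×10⁻⁶ T.
Each semi-infinite lead is at perpendicular distance R = 0.085 m from the centre, with the perpendicular foot at its near end, so it contributes μ₀I/(4πR); both point the same way, together 2.42×10⁻⁶ T.
Arc and leads all point the same direction: B = 3.81×10⁻⁶ + 2.42×10⁻⁶ = 6.23×10⁻⁶ T.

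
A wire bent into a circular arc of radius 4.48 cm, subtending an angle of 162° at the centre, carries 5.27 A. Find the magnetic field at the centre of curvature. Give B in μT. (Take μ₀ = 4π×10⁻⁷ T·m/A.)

The Biot–Savart field of a circular arc at its centre is B = μ₀Iφ/(4πR), with φ = 2.827 rad.
B = (4π×10⁻⁷ × 5.27 × 2.827) / (4π × 0.0448) = 3.33×10⁻⁵ T.

B ≈ 33.3 μT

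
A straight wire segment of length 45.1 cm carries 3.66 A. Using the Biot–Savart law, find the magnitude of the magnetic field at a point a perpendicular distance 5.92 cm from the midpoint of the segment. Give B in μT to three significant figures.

B ≈ 12.0 μT

For a finite straight segment, B = (μ₀I/4πd)(sinθ₁ + sinθ₂), where θ₁, θ₂ are the angles from the perpendicular to each end.
The perpendicular from the point meets the wire at its midpoint, so each end is L/2 = 0.2255 m away along the wire.
sinθ₁ = 0.2255/√(0.2255²+0.0592²) = 0.9672; sinθ₂ = 0.2255/√(0.2255²+0.0592²) = 0.9672.
B = (4π×10⁻⁷ × 3.66) / (4π × 0.0592) × (0.9672 + 0.9672) = 1.20×10⁻⁵ T.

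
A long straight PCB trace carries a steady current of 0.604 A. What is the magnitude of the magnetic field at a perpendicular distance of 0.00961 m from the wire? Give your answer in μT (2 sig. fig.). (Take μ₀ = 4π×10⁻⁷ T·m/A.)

For an infinitely long straight wire, B = μ₀I/(2πd).
B = (4π×10⁻⁷ × 0.604) / (2π × 0.00961) = 1.26×10⁻⁵ T.

B ≈ 13 μT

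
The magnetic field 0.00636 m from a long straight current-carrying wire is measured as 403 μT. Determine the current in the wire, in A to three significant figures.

I ≈ 12.8 A

For a long straight wire B = μ₀I/(2πd), so I = 2πdB/μ₀.
I = 2π × 0.00636 × 4.03×10⁻⁴ / (4π×10⁻⁷) = 12.8 A.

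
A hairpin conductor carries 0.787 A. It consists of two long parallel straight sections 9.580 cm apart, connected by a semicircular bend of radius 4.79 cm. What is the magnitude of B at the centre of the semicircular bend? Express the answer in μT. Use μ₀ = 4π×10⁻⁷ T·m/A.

B ≈ 8.45 μT

The semicircular arc contributes B_arc = μ₀I·π/(4πR) = μ₀I/(4R) = 5.16×10⁻⁶ T.
Each semi-infinite lead is at perpendicular distance R = 0.0479 m from the centre, with the perpendicular foot at its near end, so it contributes μ₀I/(4πR); both point the same way, together 3.29×10⁻⁶ T.
Arc and leads all point the same direction: B = 5.16×10⁻⁶ + 3.29×10⁻⁶ = 8.45×10⁻⁶ T.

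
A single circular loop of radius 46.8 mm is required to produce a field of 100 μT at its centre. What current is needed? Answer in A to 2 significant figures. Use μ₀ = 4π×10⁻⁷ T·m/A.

At the centre of a circular loop B = μ₀I/(2R), so I = 2RB/μ₀.
With R = 0.0468 m, I = 2 × 0.0468 × 1.00×10⁻⁴ / (4π×10⁻⁷) = 7.45 A.

I ≈ 7.4 A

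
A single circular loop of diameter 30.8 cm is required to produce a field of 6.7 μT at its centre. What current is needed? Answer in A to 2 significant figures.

At the centre of a circular loop B = μ₀I/(2R), so I = 2RB/μ₀.
With R = 0.154 m, I = 2 × 0.154 × 6.70×10⁻⁶ / (4π×10⁻⁷) = 1.64 A.

I ≈ 1.6 A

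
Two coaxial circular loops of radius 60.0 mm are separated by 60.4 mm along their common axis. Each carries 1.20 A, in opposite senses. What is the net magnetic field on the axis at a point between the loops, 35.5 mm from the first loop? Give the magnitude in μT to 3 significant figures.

Each loop contributes B = μ₀IR²/[2(R²+z²)^(3/2)] on the axis, with z measured from that loop.
Loop 1 (z = 0.0355 m): B₁ = 8.01×10⁻⁶ T. Loop 2 (z = 0.0249 m): B₂ = 9.90×10⁻⁶ T.
The fields oppose: B = |B₁ − B₂| = 1.89×10⁻⁶ T.

B ≈ 1.89 μT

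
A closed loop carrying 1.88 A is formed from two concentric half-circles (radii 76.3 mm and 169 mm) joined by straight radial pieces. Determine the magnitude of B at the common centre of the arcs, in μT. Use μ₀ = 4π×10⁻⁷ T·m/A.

B ≈ 4.25 μT

The radial connectors point toward the centre, so dl × r̂ = 0 and they contribute nothing.
Each semicircle gives μ₀I/(4R): inner arc 7.74×10⁻⁶ T, outer arc 3.49×10⁻⁶ T.
The two arcs carry current in opposite angular senses, so their fields oppose: B = |7.74×10⁻⁶ − 3.49×10⁻⁶| = 4.25×10⁻⁶ T.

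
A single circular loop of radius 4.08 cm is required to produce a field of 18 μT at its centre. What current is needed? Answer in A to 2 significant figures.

I ≈ 1.2 A

At the centre of a circular loop B = μ₀I/(2R), so I = 2RB/μ₀.
With R = 0.0408 m, I = 2 × 0.0408 × 1.80×10⁻⁵ / (4π×10⁻⁷) = 1.17 A.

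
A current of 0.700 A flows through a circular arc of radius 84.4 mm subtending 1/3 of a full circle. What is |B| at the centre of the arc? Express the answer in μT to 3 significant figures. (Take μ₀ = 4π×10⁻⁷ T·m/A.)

The Biot–Savart field of a circular arc at its centre is B = μ₀Iφ/(4πR), with φ = 2.094 rad.
B = (4π×10⁻⁷ × 0.700 × 2.094) / (4π × 0.0844) = 1.74×10⁻⁶ T.

B ≈ 1.74 μT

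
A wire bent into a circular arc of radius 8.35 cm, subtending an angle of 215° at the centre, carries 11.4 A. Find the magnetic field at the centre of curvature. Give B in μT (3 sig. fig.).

B ≈ 51.2 μT

The Biot–Savart field of a circular arc at its centre is B = μ₀Iφ/(4πR), with φ = 3.752 rad.
B = (4π×10⁻⁷ × 11.4 × 3.752) / (4π × 0.0835) = 5.12×10⁻⁵ T.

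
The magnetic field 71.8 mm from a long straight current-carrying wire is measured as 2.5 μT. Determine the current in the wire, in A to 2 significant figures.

For a long straight wire B = μ₀I/(2πd), so I = 2πdB/μ₀.
I = 2π × 0.0718 × 2.50×10⁻⁶ / (4π×10⁻⁷) = 0.897 A.

I ≈ 0.90 A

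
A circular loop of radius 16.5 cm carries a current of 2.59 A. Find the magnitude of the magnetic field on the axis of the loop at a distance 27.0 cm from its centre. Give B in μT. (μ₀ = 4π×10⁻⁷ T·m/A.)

On the axis of a circular loop, B = μ₀IR² / [2(R²+z²)^(3/2)].
R² + z² = (0.165)² + (0.27)² = 0.1001 m², and (R²+z²)^(3/2) = 3.17×10⁻² m³.
B = (4π×10⁻⁷ × 2.59 × 0.02723) / (2 × 3.17×10⁻²) = 1.40×10⁻⁶ T.

B ≈ 1.40 μT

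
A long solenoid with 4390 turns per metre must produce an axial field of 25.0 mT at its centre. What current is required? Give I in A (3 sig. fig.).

I ≈ 4.53 A

Inside a long solenoid B = μ₀nI with n = 4390 m⁻¹, so I = B/(μ₀n).
I = 2.50×10⁻² / (4π×10⁻⁷ × 4390) = 4.53 A.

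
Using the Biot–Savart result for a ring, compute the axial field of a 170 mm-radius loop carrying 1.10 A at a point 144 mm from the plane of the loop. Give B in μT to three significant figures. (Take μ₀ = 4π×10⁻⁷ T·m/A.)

B ≈ 1.81 μT

On the axis of a circular loop, B = μ₀IR² / [2(R²+z²)^(3/2)].
R² + z² = (0.17)² + (0.144)² = 0.04964 m², and (R²+z²)^(3/2) = 1.11×10⁻² m³.
B = (4π×10⁻⁷ × 1.10 × 0.0289) / (2 × 1.11×10⁻²) = 1.81×10⁻⁶ T.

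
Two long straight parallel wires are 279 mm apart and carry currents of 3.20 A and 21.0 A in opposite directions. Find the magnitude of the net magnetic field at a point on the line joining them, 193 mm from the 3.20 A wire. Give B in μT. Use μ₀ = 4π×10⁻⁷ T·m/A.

B ≈ 52.2 μT

Each long wire gives B = μ₀I/(2πd). Distances are d₁ = 0.193 m and d₂ = 0.086 m.
B₁ = 3.32×10⁻⁶ T, B₂ = 4.88×10⁻⁵ T.
Between antiparallel currents both contributions point the same way, so they add. B = B₁ + B₂ = 3.32×10⁻⁶ + 4.88×10⁻⁵ = 5.22×10⁻⁵ T.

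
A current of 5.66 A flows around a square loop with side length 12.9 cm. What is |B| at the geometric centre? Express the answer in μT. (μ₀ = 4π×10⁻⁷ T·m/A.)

Each side is a finite straight segment at perpendicular distance d = a/(2 tan(π/4)) = 0.0645 m from the centre, with end-angles ±π/4.
One side contributes B₁ = (μ₀I/4πd)·2 sin(π/4) = 1.24×10⁻⁵ T.
All 4 sides add in the same direction: B = 4 × 1.24×10⁻⁵ = 4.96×10⁻⁵ T.

B ≈ 49.6 μT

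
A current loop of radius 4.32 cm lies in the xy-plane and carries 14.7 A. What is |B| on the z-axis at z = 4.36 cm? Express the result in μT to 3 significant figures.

On the axis of a circular loop, B = μ₀IR² / [2(R²+z²)^(3/2)].
R² + z² = (0.0432)² + (0.0436)² = 0.003767 m², and (R²+z²)^(3/2) = 2.31×10⁻⁴ m³.
B = (4π×10⁻⁷ × 14.7 × 0.001866) / (2 × 2.31×10⁻⁴) = 7.45×10⁻⁵ T.

B ≈ 74.5 μT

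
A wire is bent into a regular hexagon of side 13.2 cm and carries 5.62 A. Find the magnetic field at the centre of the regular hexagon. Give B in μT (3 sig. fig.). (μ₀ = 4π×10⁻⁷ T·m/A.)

B ≈ 29.5 μT

Each side is a finite straight segment at perpendicular distance d = a/(2 tan(π/6)) = 0.1143 m from the centre, with end-angles ±π/6.
One side contributes B₁ = (μ₀I/4πd)·2 sin(π/6) = 4.92×10⁻⁶ T.
All 6 sides add in the same direction: B = 6 × 4.92×10⁻⁶ = 2.95×10⁻⁵ T.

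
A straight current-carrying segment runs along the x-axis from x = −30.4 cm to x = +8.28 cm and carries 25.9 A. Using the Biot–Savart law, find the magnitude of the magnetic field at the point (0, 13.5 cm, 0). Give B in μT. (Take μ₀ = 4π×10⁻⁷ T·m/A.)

B ≈ 27.6 μT

For a finite straight segment, B = (μ₀I/4πd)(sinθ₁ + sinθ₂), where θ₁, θ₂ are the angles from the perpendicular to each end.
The perpendicular distance is d = 0.135 m; the end-offsets along the wire are a = 0.304 m and b = 0.0828 m.
sinθ₁ = 0.304/√(0.304²+0.135²) = 0.9139; sinθ₂ = 0.0828/√(0.0828²+0.135²) = 0.5228.
B = (4π×10⁻⁷ × 25.9) / (4π × 0.135) × (0.9139 + 0.5228) = 2.76×10⁻⁵ T.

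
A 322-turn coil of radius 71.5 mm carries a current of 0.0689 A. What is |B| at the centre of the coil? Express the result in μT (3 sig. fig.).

B ≈ 195 μT

For an N-turn flat coil, B = Nμ₀I/(2R) with R = 0.0715 m.
B = 322 × 6.05×10⁻⁷ T = 1.95×10⁻⁴ T.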